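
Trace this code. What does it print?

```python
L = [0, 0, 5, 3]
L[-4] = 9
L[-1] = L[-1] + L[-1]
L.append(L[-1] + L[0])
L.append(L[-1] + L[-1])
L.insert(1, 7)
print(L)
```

[9, 7, 0, 5, 6, 15, 30]

L[-4] = 9 → [9, 0, 5, 3]
L[-1] = L[-1]+L[-1] = 3+3 = 6 → [9, 0, 5, 6]
append L[-1]+L[0] = 6+9 = 15 → [9, 0, 5, 6, 15]
append L[-1]+L[-1] = 15+15 = 30 → [9, 0, 5, 6, 15, 30]
insert 7 at 1 → [9, 7, 0, 5, 6, 15, 30]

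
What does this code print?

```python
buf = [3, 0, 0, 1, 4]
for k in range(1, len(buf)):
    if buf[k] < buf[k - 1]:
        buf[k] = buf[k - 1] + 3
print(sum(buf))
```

45

k=1: 0<3, buf[1] = 3+3 = 6 → [3, 6, 0, 1, 4]
k=2: 0<6, buf[2] = 6+3 = 9 → [3, 6, 9, 1, 4]
k=3: 1<9, buf[3] = 9+3 = 12 → [3, 6, 9, 12, 4]
k=4: 4<12, buf[4] = 12+3 = 15 → [3, 6, 9, 12, 15]
sum = 45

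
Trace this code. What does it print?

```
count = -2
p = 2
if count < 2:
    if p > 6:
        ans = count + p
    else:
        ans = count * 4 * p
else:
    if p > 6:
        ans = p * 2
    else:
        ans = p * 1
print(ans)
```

-16

count=-2, p=2
count < 2 is True; p > 6 is False
→ ans = count * 4 * p = -16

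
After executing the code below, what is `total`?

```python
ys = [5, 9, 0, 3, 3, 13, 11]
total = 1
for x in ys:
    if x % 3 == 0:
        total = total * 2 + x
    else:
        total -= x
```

-7

x=5: not %3==0, total = 1-5 = -4
x=9: %3==0, total = (-4)*2+9 = 1
x=0: %3==0, total = 1*2+0 = 2
x=3: %3==0, total = 2*2+3 = 7
x=3: %3==0, total = 7*2+3 = 17
x=13: not %3==0, total = 17-13 = 4
x=11: not %3==0, total = 4-11 = -7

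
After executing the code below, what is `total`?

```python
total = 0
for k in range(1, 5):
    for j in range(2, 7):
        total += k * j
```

k=1,j=2: total = 0+2 = 2
k=1,j=3: total = 2+3 = 5
k=1,j=4: total = 5+4 = 9
k=1,j=5: total = 9+5 = 14
k=1,j=6: total = 14+6 = 20
k=2,j=2: total = 20+4 = 24
k=2,j=3: total = 24+6 = 30
k=2,j=4: total = 30+8 = 38
k=2,j=5: total = 38+10 = 48
k=2,j=6: total = 48+12 = 60
k=3,j=2: total = 60+6 = 66
k=3,j=3: total = 66+9 = 75
k=3,j=4: total = 75+12 = 87
k=3,j=5: total = 87+15 = 102
k=3,j=6: total = 102+18 = 120
k=4,j=2: total = 120+8 = 128
k=4,j=3: total = 128+12 = 140
k=4,j=4: total = 140+16 = 156
k=4,j=5: total = 156+20 = 176
k=4,j=6: total = 176+24 = 200

200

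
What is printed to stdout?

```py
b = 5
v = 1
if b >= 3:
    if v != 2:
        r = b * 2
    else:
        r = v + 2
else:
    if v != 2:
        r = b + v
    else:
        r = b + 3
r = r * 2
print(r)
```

b=5, v=1
b >= 3 is True; v != 2 is True
→ r = b * 2 = 10
r = 10*2 = 20

20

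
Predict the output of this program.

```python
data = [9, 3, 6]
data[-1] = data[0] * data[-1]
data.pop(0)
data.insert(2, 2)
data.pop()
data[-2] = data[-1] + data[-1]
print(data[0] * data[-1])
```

5832

data[-1] = data[0]*data[-1] = 9*6 = 54 → [9, 3, 54]
pop(0) removes 9 → [3, 54]
insert 2 at 2 → [3, 54, 2]
pop() removes 2 → [3, 54]
data[-2] = data[-1]+data[-1] = 54+54 = 108 → [108, 54]
data[0]*data[-1] = 108*54 = 5832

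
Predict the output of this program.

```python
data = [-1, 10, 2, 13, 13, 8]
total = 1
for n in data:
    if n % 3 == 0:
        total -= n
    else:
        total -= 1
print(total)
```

-5

n=-1: not %3==0, total = 1-1 = 0
n=10: not %3==0, total = 0-1 = -1
n=2: not %3==0, total = (-1)-1 = -2
n=13: not %3==0, total = (-2)-1 = -3
n=13: not %3==0, total = (-3)-1 = -4
n=8: not %3==0, total = (-4)-1 = -5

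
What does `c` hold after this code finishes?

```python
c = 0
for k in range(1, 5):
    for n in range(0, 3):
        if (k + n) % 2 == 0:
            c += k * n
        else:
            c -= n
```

k=1,n=0: odd sum, c = 0-0 = 0
k=1,n=1: even sum, c = 0+1 = 1
k=1,n=2: odd sum, c = 1-2 = -1
k=2,n=0: even sum, c = (-1)+0 = -1
k=2,n=1: odd sum, c = (-1)-1 = -2
k=2,n=2: even sum, c = (-2)+4 = 2
k=3,n=0: odd sum, c = 2-0 = 2
k=3,n=1: even sum, c = 2+3 = 5
k=3,n=2: odd sum, c = 5-2 = 3
k=4,n=0: even sum, c = 3+0 = 3
k=4,n=1: odd sum, c = 3-1 = 2
k=4,n=2: even sum, c = 2+8 = 10

10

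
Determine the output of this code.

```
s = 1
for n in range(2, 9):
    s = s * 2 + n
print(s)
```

n=2: s = 1*2+2 = 4
n=3: s = 4*2+3 = 11
n=4: s = 11*2+4 = 26
n=5: s = 26*2+5 = 57
n=6: s = 57*2+6 = 120
n=7: s = 120*2+7 = 247
n=8: s = 247*2+8 = 502

502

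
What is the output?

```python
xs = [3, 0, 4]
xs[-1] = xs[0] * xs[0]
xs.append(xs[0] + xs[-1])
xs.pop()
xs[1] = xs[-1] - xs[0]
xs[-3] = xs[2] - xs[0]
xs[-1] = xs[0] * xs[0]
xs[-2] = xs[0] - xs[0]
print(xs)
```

[6, 0, 36]

xs[-1] = xs[0]*xs[0] = 3*3 = 9 → [3, 0, 9]
append xs[0]+xs[-1] = 3+9 = 12 → [3, 0, 9, 12]
pop() removes 12 → [3, 0, 9]
xs[1] = xs[-1]-xs[0] = 9-3 = 6 → [3, 6, 9]
xs[-3] = xs[2]-xs[0] = 9-3 = 6 → [6, 6, 9]
xs[-1] = xs[0]*xs[0] = 6*6 = 36 → [6, 6, 36]
xs[-2] = xs[0]-xs[0] = 6-6 = 0 → [6, 0, 36]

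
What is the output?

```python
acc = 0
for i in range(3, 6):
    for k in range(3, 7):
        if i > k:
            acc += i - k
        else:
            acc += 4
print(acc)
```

40

i=3,k=3: not 3>3, acc = 0+4 = 4
i=3,k=4: not 3>4, acc = 4+4 = 8
i=3,k=5: not 3>5, acc = 8+4 = 12
i=3,k=6: not 3>6, acc = 12+4 = 16
i=4,k=3: 4>3, acc = 16+1 = 17
i=4,k=4: not 4>4, acc = 17+4 = 21
i=4,k=5: not 4>5, acc = 21+4 = 25
i=4,k=6: not 4>6, acc = 25+4 = 29
i=5,k=3: 5>3, acc = 29+2 = 31
i=5,k=4: 5>4, acc = 31+1 = 32
i=5,k=5: not 5>5, acc = 32+4 = 36
i=5,k=6: not 5>6, acc = 36+4 = 40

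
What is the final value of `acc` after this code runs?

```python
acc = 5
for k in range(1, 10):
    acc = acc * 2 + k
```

3573

k=1: acc = 5*2+1 = 11
k=2: acc = 11*2+2 = 24
k=3: acc = 24*2+3 = 51
k=4: acc = 51*2+4 = 106
k=5: acc = 106*2+5 = 217
k=6: acc = 217*2+6 = 440
k=7: acc = 440*2+7 = 887
k=8: acc = 887*2+8 = 1782
k=9: acc = 1782*2+9 = 3573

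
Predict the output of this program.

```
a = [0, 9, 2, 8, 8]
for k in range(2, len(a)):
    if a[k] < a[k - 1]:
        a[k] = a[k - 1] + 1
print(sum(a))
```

k=2: 2<9, a[2] = 9+1 = 10 → [0, 9, 10, 8, 8]
k=3: 8<10, a[3] = 10+1 = 11 → [0, 9, 10, 11, 8]
k=4: 8<11, a[4] = 11+1 = 12 → [0, 9, 10, 11, 12]
sum = 42

42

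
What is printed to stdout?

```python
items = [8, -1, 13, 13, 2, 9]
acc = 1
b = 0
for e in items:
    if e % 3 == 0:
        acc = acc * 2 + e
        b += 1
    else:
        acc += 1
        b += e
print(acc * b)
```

e=8: not %3==0, acc = 1+1 = 2; b=8
e=-1: not %3==0, acc = 2+1 = 3; b=7
e=13: not %3==0, acc = 3+1 = 4; b=20
e=13: not %3==0, acc = 4+1 = 5; b=33
e=2: not %3==0, acc = 5+1 = 6; b=35
e=9: %3==0, acc = 6*2+9 = 21; b=36
acc*b = 21*36 = 756

756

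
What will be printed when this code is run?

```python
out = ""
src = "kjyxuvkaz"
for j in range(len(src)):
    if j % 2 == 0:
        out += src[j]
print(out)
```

j=0: add 'k' → 'k'
j=1: skip
j=2: add 'y' → 'ky'
j=3: skip
j=4: add 'u' → 'kyu'
j=5: skip
j=6: add 'k' → 'kyuk'
j=7: skip
j=8: add 'z' → 'kyukz'

kyukz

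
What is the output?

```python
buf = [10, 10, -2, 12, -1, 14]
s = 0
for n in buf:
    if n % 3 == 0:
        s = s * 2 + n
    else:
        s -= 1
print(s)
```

n=10: not %3==0, s = 0-1 = -1
n=10: not %3==0, s = (-1)-1 = -2
n=-2: not %3==0, s = (-2)-1 = -3
n=12: %3==0, s = (-3)*2+12 = 6
n=-1: not %3==0, s = 6-1 = 5
n=14: not %3==0, s = 5-1 = 4

4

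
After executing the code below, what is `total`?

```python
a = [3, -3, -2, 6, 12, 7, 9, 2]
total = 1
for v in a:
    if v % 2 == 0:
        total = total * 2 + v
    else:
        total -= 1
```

14

v=3: not even, total = 1-1 = 0
v=-3: not even, total = 0-1 = -1
v=-2: even, total = (-1)*2+(-2) = -4
v=6: even, total = (-4)*2+6 = -2
v=12: even, total = (-2)*2+12 = 8
v=7: not even, total = 8-1 = 7
v=9: not even, total = 7-1 = 6
v=2: even, total = 6*2+2 = 14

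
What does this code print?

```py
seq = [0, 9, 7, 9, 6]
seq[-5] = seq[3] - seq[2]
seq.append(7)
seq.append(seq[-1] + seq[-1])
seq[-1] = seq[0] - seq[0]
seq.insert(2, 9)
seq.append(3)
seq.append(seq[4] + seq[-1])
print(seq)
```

seq[-5] = seq[3]-seq[2] = 9-7 = 2 → [2, 9, 7, 9, 6]
append 7 → [2, 9, 7, 9, 6, 7]
append seq[-1]+seq[-1] = 7+7 = 14 → [2, 9, 7, 9, 6, 7, 14]
seq[-1] = seq[0]-seq[0] = 2-2 = 0 → [2, 9, 7, 9, 6, 7, 0]
insert 9 at 2 → [2, 9, 9, 7, 9, 6, 7, 0]
append 3 → [2, 9, 9, 7, 9, 6, 7, 0, 3]
append seq[4]+seq[-1] = 9+3 = 12 → [2, 9, 9, 7, 9, 6, 7, 0, 3, 12]

[2, 9, 9, 7, 9, 6, 7, 0, 3, 12]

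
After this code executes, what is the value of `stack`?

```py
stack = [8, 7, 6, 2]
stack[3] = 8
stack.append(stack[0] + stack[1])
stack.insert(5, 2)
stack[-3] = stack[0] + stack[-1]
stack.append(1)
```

stack[3] = 8 → [8, 7, 6, 8]
append stack[0]+stack[1] = 8+7 = 15 → [8, 7, 6, 8, 15]
insert 2 at 5 → [8, 7, 6, 8, 15, 2]
stack[-3] = stack[0]+stack[-1] = 8+2 = 10 → [8, 7, 6, 10, 15, 2]
append 1 → [8, 7, 6, 10, 15, 2, 1]

[8, 7, 6, 10, 15, 2, 1]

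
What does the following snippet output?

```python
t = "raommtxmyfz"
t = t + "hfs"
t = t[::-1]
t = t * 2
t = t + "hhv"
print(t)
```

sfhzfymxtmmoarsfhzfymxtmmoarhhv

+ 'hfs' → 'raommtxmyfzhfs'
reverse → 'sfhzfymxtmmoar'
repeat ×2 → 'sfhzfymxtmmoarsfhzfymxtmmoar'
+ 'hhv' → 'sfhzfymxtmmoarsfhzfymxtmmoarhhv'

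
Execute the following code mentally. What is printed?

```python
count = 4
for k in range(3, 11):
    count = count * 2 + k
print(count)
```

2036

k=3: count = 4*2+3 = 11
k=4: count = 11*2+4 = 26
k=5: count = 26*2+5 = 57
k=6: count = 57*2+6 = 120
k=7: count = 120*2+7 = 247
k=8: count = 247*2+8 = 502
k=9: count = 502*2+9 = 1013
k=10: count = 1013*2+10 = 2036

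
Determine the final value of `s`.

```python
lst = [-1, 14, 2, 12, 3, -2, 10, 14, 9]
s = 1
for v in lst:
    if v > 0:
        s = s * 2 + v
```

1381

v=-1: not >0
v=14: >0, s = 1*2+14 = 16
v=2: >0, s = 16*2+2 = 34
v=12: >0, s = 34*2+12 = 80
v=3: >0, s = 80*2+3 = 163
v=-2: not >0
v=10: >0, s = 163*2+10 = 336
v=14: >0, s = 336*2+14 = 686
v=9: >0, s = 686*2+9 = 1381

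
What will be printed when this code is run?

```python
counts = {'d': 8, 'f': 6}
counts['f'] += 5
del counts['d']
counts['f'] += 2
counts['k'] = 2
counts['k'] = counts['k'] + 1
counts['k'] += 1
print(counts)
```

{'f': 13, 'k': 4}

counts['f'] = 6+5 = 11 → {'d': 8, 'f': 11}
del 'd' → {'f': 11}
counts['f'] = 11+2 = 13 → {'f': 13}
counts['k'] = 2 → {'f': 13, 'k': 2}
counts['k'] = counts['k']+1 = 3 → {'f': 13, 'k': 3}
counts['k'] = 3+1 = 4 → {'f': 13, 'k': 4}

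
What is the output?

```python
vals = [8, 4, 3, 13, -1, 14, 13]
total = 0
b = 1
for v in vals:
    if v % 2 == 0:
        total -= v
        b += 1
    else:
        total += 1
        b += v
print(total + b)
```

v=8: even, total = 0-8 = -8; b=2
v=4: even, total = (-8)-4 = -12; b=3
v=3: not even, total = (-12)+1 = -11; b=6
v=13: not even, total = (-11)+1 = -10; b=19
v=-1: not even, total = (-10)+1 = -9; b=18
v=14: even, total = (-9)-14 = -23; b=19
v=13: not even, total = (-23)+1 = -22; b=32
total+b = (-22)+32 = 10

10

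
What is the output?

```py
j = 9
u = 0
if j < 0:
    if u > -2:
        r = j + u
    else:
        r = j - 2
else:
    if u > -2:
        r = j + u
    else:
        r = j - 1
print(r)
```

9

j=9, u=0
j < 0 is False; u > -2 is True
→ r = j + u = 9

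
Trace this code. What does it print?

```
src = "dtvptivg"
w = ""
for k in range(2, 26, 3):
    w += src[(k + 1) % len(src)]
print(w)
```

k=2: add src[3]='p' → 'p'
k=5: add src[6]='v' → 'pv'
k=8: add src[1]='t' → 'pvt'
k=11: add src[4]='t' → 'pvtt'
k=14: add src[7]='g' → 'pvttg'
k=17: add src[2]='v' → 'pvttgv'
k=20: add src[5]='i' → 'pvttgvi'
k=23: add src[0]='d' → 'pvttgvid'

pvttgvid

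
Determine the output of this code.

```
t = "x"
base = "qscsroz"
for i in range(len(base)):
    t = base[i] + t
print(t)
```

i=0: prepend 'q' → 'qx'
i=1: prepend 's' → 'sqx'
i=2: prepend 'c' → 'csqx'
i=3: prepend 's' → 'scsqx'
i=4: prepend 'r' → 'rscsqx'
i=5: prepend 'o' → 'orscsqx'
i=6: prepend 'z' → 'zorscsqx'

zorscsqx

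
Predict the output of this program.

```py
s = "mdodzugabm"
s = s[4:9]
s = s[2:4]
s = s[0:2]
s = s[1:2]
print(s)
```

a

slice [4:9] → 'zugab'
slice [2:4] → 'ga'
slice [0:2] → 'ga'
slice [1:2] → 'a'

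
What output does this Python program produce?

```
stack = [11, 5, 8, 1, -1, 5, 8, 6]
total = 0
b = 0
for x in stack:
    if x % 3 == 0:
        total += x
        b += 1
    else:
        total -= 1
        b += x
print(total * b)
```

x=11: not %3==0, total = 0-1 = -1; b=11
x=5: not %3==0, total = (-1)-1 = -2; b=16
x=8: not %3==0, total = (-2)-1 = -3; b=24
x=1: not %3==0, total = (-3)-1 = -4; b=25
x=-1: not %3==0, total = (-4)-1 = -5; b=24
x=5: not %3==0, total = (-5)-1 = -6; b=29
x=8: not %3==0, total = (-6)-1 = -7; b=37
x=6: %3==0, total = (-7)+6 = -1; b=38
total*b = (-1)*38 = -38

-38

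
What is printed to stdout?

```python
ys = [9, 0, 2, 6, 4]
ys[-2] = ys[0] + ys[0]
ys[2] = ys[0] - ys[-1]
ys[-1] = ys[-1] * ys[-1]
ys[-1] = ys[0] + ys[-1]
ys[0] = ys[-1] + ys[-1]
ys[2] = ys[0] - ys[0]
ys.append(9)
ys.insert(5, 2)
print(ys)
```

[50, 0, 0, 18, 25, 2, 9]

ys[-2] = ys[0]+ys[0] = 9+9 = 18 → [9, 0, 2, 18, 4]
ys[2] = ys[0]-ys[-1] = 9-4 = 5 → [9, 0, 5, 18, 4]
ys[-1] = ys[-1]*ys[-1] = 4*4 = 16 → [9, 0, 5, 18, 16]
ys[-1] = ys[0]+ys[-1] = 9+16 = 25 → [9, 0, 5, 18, 25]
ys[0] = ys[-1]+ys[-1] = 25+25 = 50 → [50, 0, 5, 18, 25]
ys[2] = ys[0]-ys[0] = 50-50 = 0 → [50, 0, 0, 18, 25]
append 9 → [50, 0, 0, 18, 25, 9]
insert 2 at 5 → [50, 0, 0, 18, 25, 2, 9]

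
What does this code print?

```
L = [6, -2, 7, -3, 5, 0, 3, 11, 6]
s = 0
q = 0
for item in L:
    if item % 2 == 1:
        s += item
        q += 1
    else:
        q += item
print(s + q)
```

item=6: not odd; q=6
item=-2: not odd; q=4
item=7: odd, s = 0+7 = 7; q=5
item=-3: odd, s = 7+(-3) = 4; q=6
item=5: odd, s = 4+5 = 9; q=7
item=0: not odd; q=7
item=3: odd, s = 9+3 = 12; q=8
item=11: odd, s = 12+11 = 23; q=9
item=6: not odd; q=15
s+q = 23+15 = 38

38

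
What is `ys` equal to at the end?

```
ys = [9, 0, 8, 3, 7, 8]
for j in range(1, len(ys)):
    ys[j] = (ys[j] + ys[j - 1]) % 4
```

j=1: ys[1] = (0+9)%4 = 1 → [9, 1, 8, 3, 7, 8]
j=2: ys[2] = (8+1)%4 = 1 → [9, 1, 1, 3, 7, 8]
j=3: ys[3] = (3+1)%4 = 0 → [9, 1, 1, 0, 7, 8]
j=4: ys[4] = (7+0)%4 = 3 → [9, 1, 1, 0, 3, 8]
j=5: ys[5] = (8+3)%4 = 3 → [9, 1, 1, 0, 3, 3]

[9, 1, 1, 0, 3, 3]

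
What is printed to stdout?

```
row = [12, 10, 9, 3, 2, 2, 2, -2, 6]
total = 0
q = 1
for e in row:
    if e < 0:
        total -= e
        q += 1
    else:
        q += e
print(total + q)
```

50

e=12: not <0; q=13
e=10: not <0; q=23
e=9: not <0; q=32
e=3: not <0; q=35
e=2: not <0; q=37
e=2: not <0; q=39
e=2: not <0; q=41
e=-2: <0, total = 0-(-2) = 2; q=42
e=6: not <0; q=48
total+q = 2+48 = 50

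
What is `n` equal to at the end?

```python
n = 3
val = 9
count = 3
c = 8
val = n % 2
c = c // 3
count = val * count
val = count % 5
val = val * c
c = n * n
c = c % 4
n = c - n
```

val = 3%2 = 1
c = 8//3 = 2
count = 1*3 = 3
val = 3%5 = 3
val = 3*2 = 6
c = 3*3 = 9
c = 9%4 = 1
n = 1-3 = -2

-2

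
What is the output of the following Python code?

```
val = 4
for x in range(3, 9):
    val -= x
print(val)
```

-29

x=3: val = 4-3 = 1
x=4: val = 1-4 = -3
x=5: val = (-3)-5 = -8
x=6: val = (-8)-6 = -14
x=7: val = (-14)-7 = -21
x=8: val = (-21)-8 = -29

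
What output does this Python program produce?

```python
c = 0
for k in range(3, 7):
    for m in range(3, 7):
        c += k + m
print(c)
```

k=3,m=3: c = 0+6 = 6
k=3,m=4: c = 6+7 = 13
k=3,m=5: c = 13+8 = 21
k=3,m=6: c = 21+9 = 30
k=4,m=3: c = 30+7 = 37
k=4,m=4: c = 37+8 = 45
k=4,m=5: c = 45+9 = 54
k=4,m=6: c = 54+10 = 64
k=5,m=3: c = 64+8 = 72
k=5,m=4: c = 72+9 = 81
k=5,m=5: c = 81+10 = 91
k=5,m=6: c = 91+11 = 102
k=6,m=3: c = 102+9 = 111
k=6,m=4: c = 111+10 = 121
k=6,m=5: c = 121+11 = 132
k=6,m=6: c = 132+12 = 144

144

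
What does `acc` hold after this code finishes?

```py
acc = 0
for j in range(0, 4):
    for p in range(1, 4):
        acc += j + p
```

42

j=0,p=1: acc = 0+1 = 1
j=0,p=2: acc = 1+2 = 3
j=0,p=3: acc = 3+3 = 6
j=1,p=1: acc = 6+2 = 8
j=1,p=2: acc = 8+3 = 11
j=1,p=3: acc = 11+4 = 15
j=2,p=1: acc = 15+3 = 18
j=2,p=2: acc = 18+4 = 22
j=2,p=3: acc = 22+5 = 27
j=3,p=1: acc = 27+4 = 31
j=3,p=2: acc = 31+5 = 36
j=3,p=3: acc = 36+6 = 42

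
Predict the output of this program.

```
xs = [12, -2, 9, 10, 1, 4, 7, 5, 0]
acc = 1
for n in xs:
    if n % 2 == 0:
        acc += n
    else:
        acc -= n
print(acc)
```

3

n=12: even, acc = 1+12 = 13
n=-2: even, acc = 13+(-2) = 11
n=9: not even, acc = 11-9 = 2
n=10: even, acc = 2+10 = 12
n=1: not even, acc = 12-1 = 11
n=4: even, acc = 11+4 = 15
n=7: not even, acc = 15-7 = 8
n=5: not even, acc = 8-5 = 3
n=0: even, acc = 3+0 = 3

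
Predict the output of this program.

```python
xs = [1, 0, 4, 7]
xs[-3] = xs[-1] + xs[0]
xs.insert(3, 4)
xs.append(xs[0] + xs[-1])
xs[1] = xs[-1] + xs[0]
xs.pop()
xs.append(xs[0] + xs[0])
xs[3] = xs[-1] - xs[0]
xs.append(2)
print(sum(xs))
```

26

xs[-3] = xs[-1]+xs[0] = 7+1 = 8 → [1, 8, 4, 7]
insert 4 at 3 → [1, 8, 4, 4, 7]
append xs[0]+xs[-1] = 1+7 = 8 → [1, 8, 4, 4, 7, 8]
xs[1] = xs[-1]+xs[0] = 8+1 = 9 → [1, 9, 4, 4, 7, 8]
pop() removes 8 → [1, 9, 4, 4, 7]
append xs[0]+xs[0] = 1+1 = 2 → [1, 9, 4, 4, 7, 2]
xs[3] = xs[-1]-xs[0] = 2-1 = 1 → [1, 9, 4, 1, 7, 2]
append 2 → [1, 9, 4, 1, 7, 2, 2]
sum = 26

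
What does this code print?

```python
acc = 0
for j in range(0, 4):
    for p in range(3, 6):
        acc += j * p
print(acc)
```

j=0,p=3: acc = 0+0 = 0
j=0,p=4: acc = 0+0 = 0
j=0,p=5: acc = 0+0 = 0
j=1,p=3: acc = 0+3 = 3
j=1,p=4: acc = 3+4 = 7
j=1,p=5: acc = 7+5 = 12
j=2,p=3: acc = 12+6 = 18
j=2,p=4: acc = 18+8 = 26
j=2,p=5: acc = 26+10 = 36
j=3,p=3: acc = 36+9 = 45
j=3,p=4: acc = 45+12 = 57
j=3,p=5: acc = 57+15 = 72

72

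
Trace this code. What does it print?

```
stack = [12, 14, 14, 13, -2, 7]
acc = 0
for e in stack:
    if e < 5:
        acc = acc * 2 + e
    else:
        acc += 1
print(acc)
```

e=12: not <5, acc = 0+1 = 1
e=14: not <5, acc = 1+1 = 2
e=14: not <5, acc = 2+1 = 3
e=13: not <5, acc = 3+1 = 4
e=-2: <5, acc = 4*2+(-2) = 6
e=7: not <5, acc = 6+1 = 7

7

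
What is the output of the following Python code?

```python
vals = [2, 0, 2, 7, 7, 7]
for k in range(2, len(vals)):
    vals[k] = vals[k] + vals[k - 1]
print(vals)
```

k=2: vals[2] = 2+0 = 2 → [2, 0, 2, 7, 7, 7]
k=3: vals[3] = 7+2 = 9 → [2, 0, 2, 9, 7, 7]
k=4: vals[4] = 7+9 = 16 → [2, 0, 2, 9, 16, 7]
k=5: vals[5] = 7+16 = 23 → [2, 0, 2, 9, 16, 23]

[2, 0, 2, 9, 16, 23]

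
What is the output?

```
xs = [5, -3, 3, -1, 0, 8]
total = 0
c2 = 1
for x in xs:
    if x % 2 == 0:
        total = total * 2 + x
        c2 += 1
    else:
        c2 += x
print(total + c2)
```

x=5: not even; c2=6
x=-3: not even; c2=3
x=3: not even; c2=6
x=-1: not even; c2=5
x=0: even, total = 0*2+0 = 0; c2=6
x=8: even, total = 0*2+8 = 8; c2=7
total+c2 = 8+7 = 15

15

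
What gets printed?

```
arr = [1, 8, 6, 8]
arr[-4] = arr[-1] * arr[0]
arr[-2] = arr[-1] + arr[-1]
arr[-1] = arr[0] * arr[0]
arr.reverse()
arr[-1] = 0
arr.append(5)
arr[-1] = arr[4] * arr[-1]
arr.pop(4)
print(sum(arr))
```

88

arr[-4] = arr[-1]*arr[0] = 8*1 = 8 → [8, 8, 6, 8]
arr[-2] = arr[-1]+arr[-1] = 8+8 = 16 → [8, 8, 16, 8]
arr[-1] = arr[0]*arr[0] = 8*8 = 64 → [8, 8, 16, 64]
reverse → [64, 16, 8, 8]
arr[-1] = 0 → [64, 16, 8, 0]
append 5 → [64, 16, 8, 0, 5]
arr[-1] = arr[4]*arr[-1] = 5*5 = 25 → [64, 16, 8, 0, 25]
pop(4) removes 25 → [64, 16, 8, 0]
sum = 88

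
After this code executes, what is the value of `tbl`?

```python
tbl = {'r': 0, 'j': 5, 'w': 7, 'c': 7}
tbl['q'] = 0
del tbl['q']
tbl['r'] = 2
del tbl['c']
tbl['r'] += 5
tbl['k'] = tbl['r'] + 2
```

{'r': 7, 'j': 5, 'w': 7, 'k': 9}

tbl['q'] = 0 → {'r': 0, 'j': 5, 'w': 7, 'c': 7, 'q': 0}
del 'q' → {'r': 0, 'j': 5, 'w': 7, 'c': 7}
tbl['r'] = 2 → {'r': 2, 'j': 5, 'w': 7, 'c': 7}
del 'c' → {'r': 2, 'j': 5, 'w': 7}
tbl['r'] = 2+5 = 7 → {'r': 7, 'j': 5, 'w': 7}
tbl['k'] = tbl['r']+2 = 9 → {'r': 7, 'j': 5, 'w': 7, 'k': 9}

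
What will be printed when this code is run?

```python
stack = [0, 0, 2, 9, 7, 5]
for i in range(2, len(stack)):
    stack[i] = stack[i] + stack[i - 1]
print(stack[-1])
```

i=2: stack[2] = 2+0 = 2 → [0, 0, 2, 9, 7, 5]
i=3: stack[3] = 9+2 = 11 → [0, 0, 2, 11, 7, 5]
i=4: stack[4] = 7+11 = 18 → [0, 0, 2, 11, 18, 5]
i=5: stack[5] = 5+18 = 23 → [0, 0, 2, 11, 18, 23]

23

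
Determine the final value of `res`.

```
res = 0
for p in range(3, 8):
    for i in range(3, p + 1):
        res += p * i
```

380

p=3,i=3: res = 0+9 = 9
p=4,i=3: res = 9+12 = 21
p=4,i=4: res = 21+16 = 37
p=5,i=3: res = 37+15 = 52
p=5,i=4: res = 52+20 = 72
p=5,i=5: res = 72+25 = 97
p=6,i=3: res = 97+18 = 115
p=6,i=4: res = 115+24 = 139
p=6,i=5: res = 139+30 = 169
p=6,i=6: res = 169+36 = 205
p=7,i=3: res = 205+21 = 226
p=7,i=4: res = 226+28 = 254
p=7,i=5: res = 254+35 = 289
p=7,i=6: res = 289+42 = 331
p=7,i=7: res = 331+49 = 380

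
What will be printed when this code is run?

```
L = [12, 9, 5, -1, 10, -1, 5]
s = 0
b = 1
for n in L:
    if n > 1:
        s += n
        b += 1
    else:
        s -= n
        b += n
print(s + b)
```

47

n=12: >1, s = 0+12 = 12; b=2
n=9: >1, s = 12+9 = 21; b=3
n=5: >1, s = 21+5 = 26; b=4
n=-1: not >1, s = 26-(-1) = 27; b=3
n=10: >1, s = 27+10 = 37; b=4
n=-1: not >1, s = 37-(-1) = 38; b=3
n=5: >1, s = 38+5 = 43; b=4
s+b = 43+4 = 47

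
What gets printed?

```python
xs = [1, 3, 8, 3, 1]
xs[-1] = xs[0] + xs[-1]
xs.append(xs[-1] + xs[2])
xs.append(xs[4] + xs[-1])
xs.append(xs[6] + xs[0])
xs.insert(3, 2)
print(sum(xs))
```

xs[-1] = xs[0]+xs[-1] = 1+1 = 2 → [1, 3, 8, 3, 2]
append xs[-1]+xs[2] = 2+8 = 10 → [1, 3, 8, 3, 2, 10]
append xs[4]+xs[-1] = 2+10 = 12 → [1, 3, 8, 3, 2, 10, 12]
append xs[6]+xs[0] = 12+1 = 13 → [1, 3, 8, 3, 2, 10, 12, 13]
insert 2 at 3 → [1, 3, 8, 2, 3, 2, 10, 12, 13]
sum = 54

54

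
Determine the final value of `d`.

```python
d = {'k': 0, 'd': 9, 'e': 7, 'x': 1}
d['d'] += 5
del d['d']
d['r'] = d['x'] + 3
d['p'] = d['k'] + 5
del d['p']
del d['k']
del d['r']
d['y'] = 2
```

d['d'] = 9+5 = 14 → {'k': 0, 'd': 14, 'e': 7, 'x': 1}
del 'd' → {'k': 0, 'e': 7, 'x': 1}
d['r'] = d['x']+3 = 4 → {'k': 0, 'e': 7, 'x': 1, 'r': 4}
d['p'] = d['k']+5 = 5 → {'k': 0, 'e': 7, 'x': 1, 'r': 4, 'p': 5}
del 'p' → {'k': 0, 'e': 7, 'x': 1, 'r': 4}
del 'k' → {'e': 7, 'x': 1, 'r': 4}
del 'r' → {'e': 7, 'x': 1}
d['y'] = 2 → {'e': 7, 'x': 1, 'y': 2}

{'e': 7, 'x': 1, 'y': 2}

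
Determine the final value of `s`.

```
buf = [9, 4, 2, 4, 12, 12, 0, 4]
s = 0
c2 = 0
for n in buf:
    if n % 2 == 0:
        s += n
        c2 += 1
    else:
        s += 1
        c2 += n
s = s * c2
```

624

n=9: not even, s = 0+1 = 1; c2=9
n=4: even, s = 1+4 = 5; c2=10
n=2: even, s = 5+2 = 7; c2=11
n=4: even, s = 7+4 = 11; c2=12
n=12: even, s = 11+12 = 23; c2=13
n=12: even, s = 23+12 = 35; c2=14
n=0: even, s = 35+0 = 35; c2=15
n=4: even, s = 35+4 = 39; c2=16
s*c2 = 39*16 = 624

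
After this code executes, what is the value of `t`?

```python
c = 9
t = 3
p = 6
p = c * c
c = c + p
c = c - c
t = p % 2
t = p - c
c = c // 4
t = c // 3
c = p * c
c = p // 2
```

p = 9*9 = 81
c = 9+81 = 90
c = 90-90 = 0
t = 81%2 = 1
t = 81-0 = 81
c = 0//4 = 0
t = 0//3 = 0
c = 81*0 = 0
c = 81//2 = 40

0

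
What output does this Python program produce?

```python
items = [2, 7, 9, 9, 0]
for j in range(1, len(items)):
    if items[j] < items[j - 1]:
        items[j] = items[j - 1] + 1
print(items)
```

j=1: 7>=2, unchanged → [2, 7, 9, 9, 0]
j=2: 9>=7, unchanged → [2, 7, 9, 9, 0]
j=3: 9>=9, unchanged → [2, 7, 9, 9, 0]
j=4: 0<9, items[4] = 9+1 = 10 → [2, 7, 9, 9, 10]

[2, 7, 9, 9, 10]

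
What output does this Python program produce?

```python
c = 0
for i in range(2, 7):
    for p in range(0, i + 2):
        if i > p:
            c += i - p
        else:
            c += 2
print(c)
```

i=2,p=0: 2>0, c = 0+2 = 2
i=2,p=1: 2>1, c = 2+1 = 3
i=2,p=2: not 2>2, c = 3+2 = 5
i=2,p=3: not 2>3, c = 5+2 = 7
i=3,p=0: 3>0, c = 7+3 = 10
i=3,p=1: 3>1, c = 10+2 = 12
i=3,p=2: 3>2, c = 12+1 = 13
i=3,p=3: not 3>3, c = 13+2 = 15
i=3,p=4: not 3>4, c = 15+2 = 17
i=4,p=0: 4>0, c = 17+4 = 21
i=4,p=1: 4>1, c = 21+3 = 24
i=4,p=2: 4>2, c = 24+2 = 26
i=4,p=3: 4>3, c = 26+1 = 27
i=4,p=4: not 4>4, c = 27+2 = 29
i=4,p=5: not 4>5, c = 29+2 = 31
i=5,p=0: 5>0, c = 31+5 = 36
i=5,p=1: 5>1, c = 36+4 = 40
i=5,p=2: 5>2, c = 40+3 = 43
i=5,p=3: 5>3, c = 43+2 = 45
i=5,p=4: 5>4, c = 45+1 = 46
i=5,p=5: not 5>5, c = 46+2 = 48
i=5,p=6: not 5>6, c = 48+2 = 50
i=6,p=0: 6>0, c = 50+6 = 56
i=6,p=1: 6>1, c = 56+5 = 61
i=6,p=2: 6>2, c = 61+4 = 65
i=6,p=3: 6>3, c = 65+3 = 68
i=6,p=4: 6>4, c = 68+2 = 70
i=6,p=5: 6>5, c = 70+1 = 71
i=6,p=6: not 6>6, c = 71+2 = 73
i=6,p=7: not 6>7, c = 73+2 = 75

75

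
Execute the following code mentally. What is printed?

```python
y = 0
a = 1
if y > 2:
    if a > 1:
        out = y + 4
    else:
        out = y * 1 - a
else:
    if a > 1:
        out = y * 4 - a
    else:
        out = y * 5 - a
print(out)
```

y=0, a=1
y > 2 is False; a > 1 is False
→ out = y * 5 - a = -1

-1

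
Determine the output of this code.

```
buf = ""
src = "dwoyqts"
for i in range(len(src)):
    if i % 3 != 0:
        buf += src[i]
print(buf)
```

woqt

i=0: skip
i=1: add 'w' → 'w'
i=2: add 'o' → 'wo'
i=3: skip
i=4: add 'q' → 'woq'
i=5: add 't' → 'woqt'
i=6: skip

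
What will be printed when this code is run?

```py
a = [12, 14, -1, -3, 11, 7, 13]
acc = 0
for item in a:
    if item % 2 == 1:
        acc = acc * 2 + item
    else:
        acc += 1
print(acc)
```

95

item=12: not odd, acc = 0+1 = 1
item=14: not odd, acc = 1+1 = 2
item=-1: odd, acc = 2*2+(-1) = 3
item=-3: odd, acc = 3*2+(-3) = 3
item=11: odd, acc = 3*2+11 = 17
item=7: odd, acc = 17*2+7 = 41
item=13: odd, acc = 41*2+13 = 95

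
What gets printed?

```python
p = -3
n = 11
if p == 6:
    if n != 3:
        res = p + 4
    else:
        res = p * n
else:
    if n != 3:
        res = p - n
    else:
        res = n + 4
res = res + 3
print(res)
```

p=-3, n=11
p == 6 is False; n != 3 is True
→ res = p - n = -14
res = (-14)+3 = -11

-11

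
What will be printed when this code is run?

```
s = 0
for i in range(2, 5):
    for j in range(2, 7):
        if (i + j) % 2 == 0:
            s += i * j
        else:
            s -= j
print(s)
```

i=2,j=2: even sum, s = 0+4 = 4
i=2,j=3: odd sum, s = 4-3 = 1
i=2,j=4: even sum, s = 1+8 = 9
i=2,j=5: odd sum, s = 9-5 = 4
i=2,j=6: even sum, s = 4+12 = 16
i=3,j=2: odd sum, s = 16-2 = 14
i=3,j=3: even sum, s = 14+9 = 23
i=3,j=4: odd sum, s = 23-4 = 19
i=3,j=5: even sum, s = 19+15 = 34
i=3,j=6: odd sum, s = 34-6 = 28
i=4,j=2: even sum, s = 28+8 = 36
i=4,j=3: odd sum, s = 36-3 = 33
i=4,j=4: even sum, s = 33+16 = 49
i=4,j=5: odd sum, s = 49-5 = 44
i=4,j=6: even sum, s = 44+24 = 68

68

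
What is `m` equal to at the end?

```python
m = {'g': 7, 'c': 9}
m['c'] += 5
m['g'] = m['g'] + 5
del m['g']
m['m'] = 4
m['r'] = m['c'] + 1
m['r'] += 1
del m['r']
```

m['c'] = 9+5 = 14 → {'g': 7, 'c': 14}
m['g'] = m['g']+5 = 12 → {'g': 12, 'c': 14}
del 'g' → {'c': 14}
m['m'] = 4 → {'c': 14, 'm': 4}
m['r'] = m['c']+1 = 15 → {'c': 14, 'm': 4, 'r': 15}
m['r'] = 15+1 = 16 → {'c': 14, 'm': 4, 'r': 16}
del 'r' → {'c': 14, 'm': 4}

{'c': 14, 'm': 4}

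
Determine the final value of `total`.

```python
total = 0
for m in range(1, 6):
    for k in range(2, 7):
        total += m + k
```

175

m=1,k=2: total = 0+3 = 3
m=1,k=3: total = 3+4 = 7
m=1,k=4: total = 7+5 = 12
m=1,k=5: total = 12+6 = 18
m=1,k=6: total = 18+7 = 25
m=2,k=2: total = 25+4 = 29
m=2,k=3: total = 29+5 = 34
m=2,k=4: total = 34+6 = 40
m=2,k=5: total = 40+7 = 47
m=2,k=6: total = 47+8 = 55
m=3,k=2: total = 55+5 = 60
m=3,k=3: total = 60+6 = 66
m=3,k=4: total = 66+7 = 73
m=3,k=5: total = 73+8 = 81
m=3,k=6: total = 81+9 = 90
m=4,k=2: total = 90+6 = 96
m=4,k=3: total = 96+7 = 103
m=4,k=4: total = 103+8 = 111
m=4,k=5: total = 111+9 = 120
m=4,k=6: total = 120+10 = 130
m=5,k=2: total = 130+7 = 137
m=5,k=3: total = 137+8 = 145
m=5,k=4: total = 145+9 = 154
m=5,k=5: total = 154+10 = 164
m=5,k=6: total = 164+11 = 175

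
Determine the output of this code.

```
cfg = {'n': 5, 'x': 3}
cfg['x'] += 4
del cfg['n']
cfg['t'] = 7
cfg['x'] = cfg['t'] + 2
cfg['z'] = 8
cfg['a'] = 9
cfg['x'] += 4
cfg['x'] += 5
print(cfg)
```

{'x': 18, 't': 7, 'z': 8, 'a': 9}

cfg['x'] = 3+4 = 7 → {'n': 5, 'x': 7}
del 'n' → {'x': 7}
cfg['t'] = 7 → {'x': 7, 't': 7}
cfg['x'] = cfg['t']+2 = 9 → {'x': 9, 't': 7}
cfg['z'] = 8 → {'x': 9, 't': 7, 'z': 8}
cfg['a'] = 9 → {'x': 9, 't': 7, 'z': 8, 'a': 9}
cfg['x'] = 9+4 = 13 → {'x': 13, 't': 7, 'z': 8, 'a': 9}
cfg['x'] = 13+5 = 18 → {'x': 18, 't': 7, 'z': 8, 'a': 9}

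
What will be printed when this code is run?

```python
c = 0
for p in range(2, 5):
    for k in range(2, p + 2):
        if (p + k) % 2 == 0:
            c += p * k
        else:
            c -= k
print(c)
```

p=2,k=2: even sum, c = 0+4 = 4
p=2,k=3: odd sum, c = 4-3 = 1
p=3,k=2: odd sum, c = 1-2 = -1
p=3,k=3: even sum, c = (-1)+9 = 8
p=3,k=4: odd sum, c = 8-4 = 4
p=4,k=2: even sum, c = 4+8 = 12
p=4,k=3: odd sum, c = 12-3 = 9
p=4,k=4: even sum, c = 9+16 = 25
p=4,k=5: odd sum, c = 25-5 = 20

20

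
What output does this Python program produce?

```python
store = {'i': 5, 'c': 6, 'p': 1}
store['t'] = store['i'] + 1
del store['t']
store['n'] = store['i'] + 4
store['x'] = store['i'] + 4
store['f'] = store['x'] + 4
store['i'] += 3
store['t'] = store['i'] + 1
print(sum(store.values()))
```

55

store['t'] = store['i']+1 = 6 → {'i': 5, 'c': 6, 'p': 1, 't': 6}
del 't' → {'i': 5, 'c': 6, 'p': 1}
store['n'] = store['i']+4 = 9 → {'i': 5, 'c': 6, 'p': 1, 'n': 9}
store['x'] = store['i']+4 = 9 → {'i': 5, 'c': 6, 'p': 1, 'n': 9, 'x': 9}
store['f'] = store['x']+4 = 13 → {'i': 5, 'c': 6, 'p': 1, 'n': 9, 'x': 9, 'f': 13}
store['i'] = 5+3 = 8 → {'i': 8, 'c': 6, 'p': 1, 'n': 9, 'x': 9, 'f': 13}
store['t'] = store['i']+1 = 9 → {'i': 8, 'c': 6, 'p': 1, 'n': 9, 'x': 9, 'f': 13, 't': 9}
sum of values = 55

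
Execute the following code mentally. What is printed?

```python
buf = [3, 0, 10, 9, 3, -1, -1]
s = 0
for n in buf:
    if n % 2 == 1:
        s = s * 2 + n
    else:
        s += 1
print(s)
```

161

n=3: odd, s = 0*2+3 = 3
n=0: not odd, s = 3+1 = 4
n=10: not odd, s = 4+1 = 5
n=9: odd, s = 5*2+9 = 19
n=3: odd, s = 19*2+3 = 41
n=-1: odd, s = 41*2+(-1) = 81
n=-1: odd, s = 81*2+(-1) = 161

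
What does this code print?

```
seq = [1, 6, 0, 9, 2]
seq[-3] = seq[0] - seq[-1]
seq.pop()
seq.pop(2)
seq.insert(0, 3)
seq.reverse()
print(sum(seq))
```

seq[-3] = seq[0]-seq[-1] = 1-2 = -1 → [1, 6, -1, 9, 2]
pop() removes 2 → [1, 6, -1, 9]
pop(2) removes -1 → [1, 6, 9]
insert 3 at 0 → [3, 1, 6, 9]
reverse → [9, 6, 1, 3]
sum = 19

19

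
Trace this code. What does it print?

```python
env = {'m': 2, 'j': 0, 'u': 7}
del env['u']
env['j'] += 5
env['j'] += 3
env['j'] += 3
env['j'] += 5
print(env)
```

{'m': 2, 'j': 16}

del 'u' → {'m': 2, 'j': 0}
env['j'] = 0+5 = 5 → {'m': 2, 'j': 5}
env['j'] = 5+3 = 8 → {'m': 2, 'j': 8}
env['j'] = 8+3 = 11 → {'m': 2, 'j': 11}
env['j'] = 11+5 = 16 → {'m': 2, 'j': 16}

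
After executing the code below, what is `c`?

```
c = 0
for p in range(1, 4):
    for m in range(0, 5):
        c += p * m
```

p=1,m=0: c = 0+0 = 0
p=1,m=1: c = 0+1 = 1
p=1,m=2: c = 1+2 = 3
p=1,m=3: c = 3+3 = 6
p=1,m=4: c = 6+4 = 10
p=2,m=0: c = 10+0 = 10
p=2,m=1: c = 10+2 = 12
p=2,m=2: c = 12+4 = 16
p=2,m=3: c = 16+6 = 22
p=2,m=4: c = 22+8 = 30
p=3,m=0: c = 30+0 = 30
p=3,m=1: c = 30+3 = 33
p=3,m=2: c = 33+6 = 39
p=3,m=3: c = 39+9 = 48
p=3,m=4: c = 48+12 = 60

60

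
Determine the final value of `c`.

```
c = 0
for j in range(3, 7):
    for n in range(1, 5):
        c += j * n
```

j=3,n=1: c = 0+3 = 3
j=3,n=2: c = 3+6 = 9
j=3,n=3: c = 9+9 = 18
j=3,n=4: c = 18+12 = 30
j=4,n=1: c = 30+4 = 34
j=4,n=2: c = 34+8 = 42
j=4,n=3: c = 42+12 = 54
j=4,n=4: c = 54+16 = 70
j=5,n=1: c = 70+5 = 75
j=5,n=2: c = 75+10 = 85
j=5,n=3: c = 85+15 = 100
j=5,n=4: c = 100+20 = 120
j=6,n=1: c = 120+6 = 126
j=6,n=2: c = 126+12 = 138
j=6,n=3: c = 138+18 = 156
j=6,n=4: c = 156+24 = 180

180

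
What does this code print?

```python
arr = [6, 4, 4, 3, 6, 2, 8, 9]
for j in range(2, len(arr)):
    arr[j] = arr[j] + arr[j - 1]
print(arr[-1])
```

j=2: arr[2] = 4+4 = 8 → [6, 4, 8, 3, 6, 2, 8, 9]
j=3: arr[3] = 3+8 = 11 → [6, 4, 8, 11, 6, 2, 8, 9]
j=4: arr[4] = 6+11 = 17 → [6, 4, 8, 11, 17, 2, 8, 9]
j=5: arr[5] = 2+17 = 19 → [6, 4, 8, 11, 17, 19, 8, 9]
j=6: arr[6] = 8+19 = 27 → [6, 4, 8, 11, 17, 19, 27, 9]
j=7: arr[7] = 9+27 = 36 → [6, 4, 8, 11, 17, 19, 27, 36]

36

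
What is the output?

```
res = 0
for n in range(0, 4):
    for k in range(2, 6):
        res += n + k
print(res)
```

n=0,k=2: res = 0+2 = 2
n=0,k=3: res = 2+3 = 5
n=0,k=4: res = 5+4 = 9
n=0,k=5: res = 9+5 = 14
n=1,k=2: res = 14+3 = 17
n=1,k=3: res = 17+4 = 21
n=1,k=4: res = 21+5 = 26
n=1,k=5: res = 26+6 = 32
n=2,k=2: res = 32+4 = 36
n=2,k=3: res = 36+5 = 41
n=2,k=4: res = 41+6 = 47
n=2,k=5: res = 47+7 = 54
n=3,k=2: res = 54+5 = 59
n=3,k=3: res = 59+6 = 65
n=3,k=4: res = 65+7 = 72
n=3,k=5: res = 72+8 = 80

80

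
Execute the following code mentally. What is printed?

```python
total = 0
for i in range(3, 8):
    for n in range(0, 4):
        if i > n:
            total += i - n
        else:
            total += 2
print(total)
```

i=3,n=0: 3>0, total = 0+3 = 3
i=3,n=1: 3>1, total = 3+2 = 5
i=3,n=2: 3>2, total = 5+1 = 6
i=3,n=3: not 3>3, total = 6+2 = 8
i=4,n=0: 4>0, total = 8+4 = 12
i=4,n=1: 4>1, total = 12+3 = 15
i=4,n=2: 4>2, total = 15+2 = 17
i=4,n=3: 4>3, total = 17+1 = 18
i=5,n=0: 5>0, total = 18+5 = 23
i=5,n=1: 5>1, total = 23+4 = 27
i=5,n=2: 5>2, total = 27+3 = 30
i=5,n=3: 5>3, total = 30+2 = 32
i=6,n=0: 6>0, total = 32+6 = 38
i=6,n=1: 6>1, total = 38+5 = 43
i=6,n=2: 6>2, total = 43+4 = 47
i=6,n=3: 6>3, total = 47+3 = 50
i=7,n=0: 7>0, total = 50+7 = 57
i=7,n=1: 7>1, total = 57+6 = 63
i=7,n=2: 7>2, total = 63+5 = 68
i=7,n=3: 7>3, total = 68+4 = 72

72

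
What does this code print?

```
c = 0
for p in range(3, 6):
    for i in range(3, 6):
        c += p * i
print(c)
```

144

p=3,i=3: c = 0+9 = 9
p=3,i=4: c = 9+12 = 21
p=3,i=5: c = 21+15 = 36
p=4,i=3: c = 36+12 = 48
p=4,i=4: c = 48+16 = 64
p=4,i=5: c = 64+20 = 84
p=5,i=3: c = 84+15 = 99
p=5,i=4: c = 99+20 = 119
p=5,i=5: c = 119+25 = 144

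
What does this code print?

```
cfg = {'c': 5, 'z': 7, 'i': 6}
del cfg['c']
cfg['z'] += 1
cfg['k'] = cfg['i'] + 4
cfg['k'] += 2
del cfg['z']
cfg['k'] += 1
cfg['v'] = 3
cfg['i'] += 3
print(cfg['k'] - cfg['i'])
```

4

del 'c' → {'z': 7, 'i': 6}
cfg['z'] = 7+1 = 8 → {'z': 8, 'i': 6}
cfg['k'] = cfg['i']+4 = 10 → {'z': 8, 'i': 6, 'k': 10}
cfg['k'] = 10+2 = 12 → {'z': 8, 'i': 6, 'k': 12}
del 'z' → {'i': 6, 'k': 12}
cfg['k'] = 12+1 = 13 → {'i': 6, 'k': 13}
cfg['v'] = 3 → {'i': 6, 'k': 13, 'v': 3}
cfg['i'] = 6+3 = 9 → {'i': 9, 'k': 13, 'v': 3}
cfg['k']-cfg['i'] = 13-9 = 4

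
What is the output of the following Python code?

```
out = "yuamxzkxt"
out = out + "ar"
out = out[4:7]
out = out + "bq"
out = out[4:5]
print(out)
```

q

+ 'ar' → 'yuamxzkxtar'
slice [4:7] → 'xzk'
+ 'bq' → 'xzkbq'
slice [4:5] → 'q'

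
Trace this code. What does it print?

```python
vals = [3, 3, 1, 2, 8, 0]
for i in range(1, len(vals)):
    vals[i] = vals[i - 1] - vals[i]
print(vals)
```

i=1: vals[1] = 3-3 = 0 → [3, 0, 1, 2, 8, 0]
i=2: vals[2] = 0-1 = -1 → [3, 0, -1, 2, 8, 0]
i=3: vals[3] = (-1)-2 = -3 → [3, 0, -1, -3, 8, 0]
i=4: vals[4] = (-3)-8 = -11 → [3, 0, -1, -3, -11, 0]
i=5: vals[5] = (-11)-0 = -11 → [3, 0, -1, -3, -11, -11]

[3, 0, -1, -3, -11, -11]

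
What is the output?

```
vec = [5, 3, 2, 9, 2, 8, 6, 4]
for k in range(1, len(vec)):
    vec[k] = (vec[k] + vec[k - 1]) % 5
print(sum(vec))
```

k=1: vec[1] = (3+5)%5 = 3 → [5, 3, 2, 9, 2, 8, 6, 4]
k=2: vec[2] = (2+3)%5 = 0 → [5, 3, 0, 9, 2, 8, 6, 4]
k=3: vec[3] = (9+0)%5 = 4 → [5, 3, 0, 4, 2, 8, 6, 4]
k=4: vec[4] = (2+4)%5 = 1 → [5, 3, 0, 4, 1, 8, 6, 4]
k=5: vec[5] = (8+1)%5 = 4 → [5, 3, 0, 4, 1, 4, 6, 4]
k=6: vec[6] = (6+4)%5 = 0 → [5, 3, 0, 4, 1, 4, 0, 4]
k=7: vec[7] = (4+0)%5 = 4 → [5, 3, 0, 4, 1, 4, 0, 4]
sum = 21

21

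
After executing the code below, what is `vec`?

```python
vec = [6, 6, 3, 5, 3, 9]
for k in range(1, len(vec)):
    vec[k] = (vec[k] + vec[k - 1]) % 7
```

[6, 5, 1, 6, 2, 4]

k=1: vec[1] = (6+6)%7 = 5 → [6, 5, 3, 5, 3, 9]
k=2: vec[2] = (3+5)%7 = 1 → [6, 5, 1, 5, 3, 9]
k=3: vec[3] = (5+1)%7 = 6 → [6, 5, 1, 6, 3, 9]
k=4: vec[4] = (3+6)%7 = 2 → [6, 5, 1, 6, 2, 9]
k=5: vec[5] = (9+2)%7 = 4 → [6, 5, 1, 6, 2, 4]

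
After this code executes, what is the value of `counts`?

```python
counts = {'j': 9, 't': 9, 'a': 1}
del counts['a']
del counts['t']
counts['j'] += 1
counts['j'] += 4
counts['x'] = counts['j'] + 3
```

del 'a' → {'j': 9, 't': 9}
del 't' → {'j': 9}
counts['j'] = 9+1 = 10 → {'j': 10}
counts['j'] = 10+4 = 14 → {'j': 14}
counts['x'] = counts['j']+3 = 17 → {'j': 14, 'x': 17}

{'j': 14, 'x': 17}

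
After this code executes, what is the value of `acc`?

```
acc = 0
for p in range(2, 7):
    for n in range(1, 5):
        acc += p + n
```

p=2,n=1: acc = 0+3 = 3
p=2,n=2: acc = 3+4 = 7
p=2,n=3: acc = 7+5 = 12
p=2,n=4: acc = 12+6 = 18
p=3,n=1: acc = 18+4 = 22
p=3,n=2: acc = 22+5 = 27
p=3,n=3: acc = 27+6 = 33
p=3,n=4: acc = 33+7 = 40
p=4,n=1: acc = 40+5 = 45
p=4,n=2: acc = 45+6 = 51
p=4,n=3: acc = 51+7 = 58
p=4,n=4: acc = 58+8 = 66
p=5,n=1: acc = 66+6 = 72
p=5,n=2: acc = 72+7 = 79
p=5,n=3: acc = 79+8 = 87
p=5,n=4: acc = 87+9 = 96
p=6,n=1: acc = 96+7 = 103
p=6,n=2: acc = 103+8 = 111
p=6,n=3: acc = 111+9 = 120
p=6,n=4: acc = 120+10 = 130

130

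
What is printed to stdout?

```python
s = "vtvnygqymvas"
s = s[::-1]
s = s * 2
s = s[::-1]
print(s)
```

vtvnygqymvasvtvnygqymvas

reverse → 'savmyqgynvtv'
repeat ×2 → 'savmyqgynvtvsavmyqgynvtv'
reverse → 'vtvnygqymvasvtvnygqymvas'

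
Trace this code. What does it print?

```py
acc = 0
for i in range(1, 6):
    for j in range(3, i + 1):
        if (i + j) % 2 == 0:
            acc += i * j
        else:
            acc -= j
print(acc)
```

58

i=3,j=3: even sum, acc = 0+9 = 9
i=4,j=3: odd sum, acc = 9-3 = 6
i=4,j=4: even sum, acc = 6+16 = 22
i=5,j=3: even sum, acc = 22+15 = 37
i=5,j=4: odd sum, acc = 37-4 = 33
i=5,j=5: even sum, acc = 33+25 = 58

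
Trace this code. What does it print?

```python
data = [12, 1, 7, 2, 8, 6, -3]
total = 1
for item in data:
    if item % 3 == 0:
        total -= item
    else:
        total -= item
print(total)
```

item=12: %3==0, total = 1-12 = -11
item=1: not %3==0, total = (-11)-1 = -12
item=7: not %3==0, total = (-12)-7 = -19
item=2: not %3==0, total = (-19)-2 = -21
item=8: not %3==0, total = (-21)-8 = -29
item=6: %3==0, total = (-29)-6 = -35
item=-3: %3==0, total = (-35)-(-3) = -32

-32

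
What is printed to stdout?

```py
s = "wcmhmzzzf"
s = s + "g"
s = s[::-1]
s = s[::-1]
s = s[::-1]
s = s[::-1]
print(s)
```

+ 'g' → 'wcmhmzzzfg'
reverse → 'gfzzzmhmcw'
reverse → 'wcmhmzzzfg'
reverse → 'gfzzzmhmcw'
reverse → 'wcmhmzzzfg'

wcmhmzzzfg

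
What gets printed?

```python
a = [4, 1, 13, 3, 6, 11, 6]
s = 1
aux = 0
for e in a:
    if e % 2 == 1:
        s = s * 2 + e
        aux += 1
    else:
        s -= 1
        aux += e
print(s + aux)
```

e=4: not odd, s = 1-1 = 0; aux=4
e=1: odd, s = 0*2+1 = 1; aux=5
e=13: odd, s = 1*2+13 = 15; aux=6
e=3: odd, s = 15*2+3 = 33; aux=7
e=6: not odd, s = 33-1 = 32; aux=13
e=11: odd, s = 32*2+11 = 75; aux=14
e=6: not odd, s = 75-1 = 74; aux=20
s+aux = 74+20 = 94

94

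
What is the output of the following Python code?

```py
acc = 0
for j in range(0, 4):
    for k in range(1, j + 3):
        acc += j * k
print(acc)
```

71

j=0,k=1: acc = 0+0 = 0
j=0,k=2: acc = 0+0 = 0
j=1,k=1: acc = 0+1 = 1
j=1,k=2: acc = 1+2 = 3
j=1,k=3: acc = 3+3 = 6
j=2,k=1: acc = 6+2 = 8
j=2,k=2: acc = 8+4 = 12
j=2,k=3: acc = 12+6 = 18
j=2,k=4: acc = 18+8 = 26
j=3,k=1: acc = 26+3 = 29
j=3,k=2: acc = 29+6 = 35
j=3,k=3: acc = 35+9 = 44
j=3,k=4: acc = 44+12 = 56
j=3,k=5: acc = 56+15 = 71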